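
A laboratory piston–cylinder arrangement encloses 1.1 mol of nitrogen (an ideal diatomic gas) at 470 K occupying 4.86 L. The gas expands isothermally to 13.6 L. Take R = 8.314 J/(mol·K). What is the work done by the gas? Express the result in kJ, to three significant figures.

W ≈ 4.42 kJ

Isothermal: W = nRT ln(V₂/V₁).
W = (1.1)(8.314)(470) × ln(13.6/4.86)
  = 4298 × 1.029
W_by_gas = 4423 J.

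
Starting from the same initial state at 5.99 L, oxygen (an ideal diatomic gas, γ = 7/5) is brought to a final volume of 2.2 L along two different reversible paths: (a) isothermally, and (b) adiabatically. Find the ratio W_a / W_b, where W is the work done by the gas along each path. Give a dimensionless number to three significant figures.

W_a / W_b ≈ 0.813

Path (a) isothermal: W = P₁V₁ ln(V₂/V₁) → W_a/(P₁V₁) = -1.002.
Path (b) adiabatic: W = P₁V₁(1 − (V₁/V₂)^(γ−1))/(γ−1) → W_b/(P₁V₁) = -1.232.
W_a / W_b = -1.002 / -1.232 = 0.813.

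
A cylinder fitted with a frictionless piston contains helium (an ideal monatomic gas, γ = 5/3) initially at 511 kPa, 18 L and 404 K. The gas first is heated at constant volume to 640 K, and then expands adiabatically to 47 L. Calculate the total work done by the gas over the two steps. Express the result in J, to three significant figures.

Step 1 (isochoric): W = 0 (constant volume).
After step 1: P = 809.5 kPa (V unchanged).
Step 2 (adiabatic): W = (P₁V₁ − P₂V₂)/(γ−1) = (14571 − 7684)/0.667 = 10330 J.
W_total = 0 + 10330 = 10330 J.

W_total ≈ 10300 J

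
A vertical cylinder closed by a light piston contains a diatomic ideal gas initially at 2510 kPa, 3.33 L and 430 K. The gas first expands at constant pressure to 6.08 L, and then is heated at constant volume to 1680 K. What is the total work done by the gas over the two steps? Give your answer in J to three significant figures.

W_total ≈ 6900 J

Step 1 (isobaric): W = PΔV = (2510 kPa)(6.08 − 3.33 L) = 6902 J.
Step 2 (isochoric): W = 0 (constant volume).
W_total = 6902 + 0 = 6902 J.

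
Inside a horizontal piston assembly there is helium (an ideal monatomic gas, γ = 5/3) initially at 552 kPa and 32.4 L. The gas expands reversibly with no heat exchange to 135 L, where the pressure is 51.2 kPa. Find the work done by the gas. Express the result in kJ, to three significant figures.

W ≈ 16.5 kJ

Adiabatic: W = (P₁V₁ − P₂V₂)/(γ − 1) with γ = 5/3.
P₁V₁ = 17885 J, P₂V₂ = 6912 J.
W = (17885 − 6912) / 0.6667 = 16459 J.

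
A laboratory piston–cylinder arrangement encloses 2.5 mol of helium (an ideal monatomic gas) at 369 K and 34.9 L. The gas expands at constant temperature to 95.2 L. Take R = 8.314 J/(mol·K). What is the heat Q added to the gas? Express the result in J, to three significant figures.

Isothermal ⇒ ΔU = 0, so Q = W = nRT ln(V₂/V₁).
Q = (2.5)(8.314)(369) ln(95.2/34.9) = 7670 × 1.003 = 7696 J.

Q ≈ 7700 J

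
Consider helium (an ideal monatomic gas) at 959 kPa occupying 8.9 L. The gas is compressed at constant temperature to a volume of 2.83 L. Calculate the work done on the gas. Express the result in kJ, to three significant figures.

Isothermal: W = nRT ln(V₂/V₁) = P₁V₁ ln(V₂/V₁).
P₁V₁ = (959 kPa)(8.9 L) = 8535 J.
W = 8535 × ln(2.83/8.9) = 8535 × -1.146
W_by_gas = -9779 J; work on gas = −W_by = 9779 J.

W ≈ 9.78 kJ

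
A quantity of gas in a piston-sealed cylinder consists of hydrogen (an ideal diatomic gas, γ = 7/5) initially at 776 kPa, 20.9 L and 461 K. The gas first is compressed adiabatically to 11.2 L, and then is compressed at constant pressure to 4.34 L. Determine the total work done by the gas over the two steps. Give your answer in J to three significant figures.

Step 1 (adiabatic): W = (P₁V₁ − P₂V₂)/(γ−1) = (16218 − 20815)/0.4 = -11492 J.
After step 1: P = 1858 kPa, V = 11.2 L, T = 591.7 K.
Step 2 (isobaric): W = PΔV = (1858 kPa)(4.34 − 11.2 L) = -12749 J.
W_total = -11492 − 12749 = -24241 J.

W_total ≈ -24200 J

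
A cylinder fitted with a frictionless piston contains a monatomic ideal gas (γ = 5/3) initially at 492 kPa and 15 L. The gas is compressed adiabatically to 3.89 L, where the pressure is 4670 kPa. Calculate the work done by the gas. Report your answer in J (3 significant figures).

W ≈ -16200 J

Adiabatic: W = (P₁V₁ − P₂V₂)/(γ − 1) with γ = 5/3.
P₁V₁ = 7380 J, P₂V₂ = 18166 J.
W = (7380 − 18166) / 0.6667 = -16179 J.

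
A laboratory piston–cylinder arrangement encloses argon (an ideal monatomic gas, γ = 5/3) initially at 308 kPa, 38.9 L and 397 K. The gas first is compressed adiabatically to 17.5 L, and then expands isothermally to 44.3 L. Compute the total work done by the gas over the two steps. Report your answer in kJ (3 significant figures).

Step 1 (adiabatic): W = (P₁V₁ − P₂V₂)/(γ−1) = (11981 − 20407)/0.667 = -12638 J.
After step 1: P = 1166 kPa, V = 17.5 L, T = 676.2 K.
Step 2 (isothermal): W = P₁V₁ ln(V₂/V₁) = (20407) ln(44.3/17.5) = 18953 J.
W_total = -12638 + 18953 = 6315 J.

W_total ≈ 6.32 kJ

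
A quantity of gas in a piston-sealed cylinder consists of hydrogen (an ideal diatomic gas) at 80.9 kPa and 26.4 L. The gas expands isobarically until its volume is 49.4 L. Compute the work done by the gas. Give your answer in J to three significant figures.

W ≈ 1860 J

Isobaric: W = P ΔV.
W = (80.9 kPa)(49.4 − 26.4 L) = (80.9)(23) = 1861 J.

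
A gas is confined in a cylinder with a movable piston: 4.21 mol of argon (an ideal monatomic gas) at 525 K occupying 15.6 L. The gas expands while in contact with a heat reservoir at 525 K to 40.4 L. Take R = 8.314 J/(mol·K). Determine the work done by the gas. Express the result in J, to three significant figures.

W ≈ 17500 J

Isothermal: W = nRT ln(V₂/V₁).
W = (4.21)(8.314)(525) × ln(40.4/15.6)
  = 18376 × 0.9516
W_by_gas = 17486 J.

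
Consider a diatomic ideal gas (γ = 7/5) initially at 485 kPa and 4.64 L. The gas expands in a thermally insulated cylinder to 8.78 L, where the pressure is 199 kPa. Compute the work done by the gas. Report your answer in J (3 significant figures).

Adiabatic: W = (P₁V₁ − P₂V₂)/(γ − 1) with γ = 7/5.
P₁V₁ = 2250 J, P₂V₂ = 1747 J.
W = (2250 − 1747) / 0.4 = 1258 J.

W ≈ 1260 J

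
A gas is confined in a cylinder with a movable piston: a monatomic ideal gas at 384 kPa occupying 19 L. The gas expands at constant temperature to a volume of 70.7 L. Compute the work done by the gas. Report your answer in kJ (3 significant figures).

Isothermal: W = nRT ln(V₂/V₁) = P₁V₁ ln(V₂/V₁).
P₁V₁ = (384 kPa)(19 L) = 7296 J.
W = 7296 × ln(70.7/19) = 7296 × 1.314
W_by_gas = 9587 J.

W ≈ 9.59 kJ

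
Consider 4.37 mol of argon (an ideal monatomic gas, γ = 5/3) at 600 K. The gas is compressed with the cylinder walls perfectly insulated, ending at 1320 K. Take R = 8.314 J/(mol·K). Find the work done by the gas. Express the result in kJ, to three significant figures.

W ≈ -39.2 kJ

Adiabatic ⇒ Q = 0, so W_by = −ΔU = nCᵥ(T₁ − T₂).
Cᵥ = 3R/2 = 12.47 J/(mol·K).
W = (4.37)(12.47)(600 − 1320) = -39239 J.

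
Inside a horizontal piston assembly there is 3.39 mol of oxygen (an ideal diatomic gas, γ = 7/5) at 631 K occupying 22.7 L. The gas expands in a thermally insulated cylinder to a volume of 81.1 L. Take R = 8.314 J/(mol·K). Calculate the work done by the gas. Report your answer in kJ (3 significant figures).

W ≈ 17.7 kJ

Adiabatic: TV^(γ−1) = const with γ = 7/5.
T₂ = T₁ (V₁/V₂)^(γ−1) = 631 × (22.7/81.1)^0.4 = 631 × 0.6009 = 379.2 K.
W_by = nCᵥ(T₁ − T₂) = (3.39)(20.79)(631 − 379.2) = 17744 J.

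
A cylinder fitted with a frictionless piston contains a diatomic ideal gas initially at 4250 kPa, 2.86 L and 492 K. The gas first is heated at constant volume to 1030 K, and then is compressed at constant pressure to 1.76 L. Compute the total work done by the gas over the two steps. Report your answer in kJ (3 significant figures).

W_total ≈ -9.79 kJ

Step 1 (isochoric): W = 0 (constant volume).
After step 1: P = 8897 kPa (V unchanged).
Step 2 (isobaric): W = PΔV = (8897 kPa)(1.76 − 2.86 L) = -9787 J.
W_total = 0 − 9787 = -9787 J.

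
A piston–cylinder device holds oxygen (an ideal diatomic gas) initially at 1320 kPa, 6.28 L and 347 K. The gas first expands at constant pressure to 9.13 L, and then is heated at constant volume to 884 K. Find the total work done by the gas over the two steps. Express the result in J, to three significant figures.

W_total ≈ 3760 J

Step 1 (isobaric): W = PΔV = (1320 kPa)(9.13 − 6.28 L) = 3762 J.
Step 2 (isochoric): W = 0 (constant volume).
W_total = 3762 + 0 = 3762 J.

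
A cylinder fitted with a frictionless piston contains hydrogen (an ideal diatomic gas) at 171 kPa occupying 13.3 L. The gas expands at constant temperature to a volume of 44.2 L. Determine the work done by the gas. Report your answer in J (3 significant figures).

Isothermal: W = nRT ln(V₂/V₁) = P₁V₁ ln(V₂/V₁).
P₁V₁ = (171 kPa)(13.3 L) = 2274 J.
W = 2274 × ln(44.2/13.3) = 2274 × 1.201
W_by_gas = 2731 J.

W ≈ 2730 J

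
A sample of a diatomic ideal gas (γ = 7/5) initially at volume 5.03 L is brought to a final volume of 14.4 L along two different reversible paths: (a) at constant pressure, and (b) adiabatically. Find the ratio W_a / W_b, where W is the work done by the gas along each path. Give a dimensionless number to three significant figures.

W_a / W_b ≈ 2.17

Path (a) isobaric: W = P₁(V₂ − V₁) → W_a/(P₁V₁) = 1.863.
Path (b) adiabatic: W = P₁V₁(1 − (V₁/V₂)^(γ−1))/(γ−1) → W_b/(P₁V₁) = 0.8586.
W_a / W_b = 1.863 / 0.8586 = 2.17.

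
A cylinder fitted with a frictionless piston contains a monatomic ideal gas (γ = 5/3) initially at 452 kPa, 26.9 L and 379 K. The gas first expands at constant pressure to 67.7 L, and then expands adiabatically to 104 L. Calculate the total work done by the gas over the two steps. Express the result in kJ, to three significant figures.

W_total ≈ 29.9 kJ

Step 1 (isobaric): W = PΔV = (452 kPa)(67.7 − 26.9 L) = 18442 J.
After step 1: P = 452 kPa, V = 67.7 L, T = 953.8 K.
Step 2 (adiabatic): W = (P₁V₁ − P₂V₂)/(γ−1) = (30600 − 22984)/0.667 = 11424 J.
W_total = 18442 + 11424 = 29866 J.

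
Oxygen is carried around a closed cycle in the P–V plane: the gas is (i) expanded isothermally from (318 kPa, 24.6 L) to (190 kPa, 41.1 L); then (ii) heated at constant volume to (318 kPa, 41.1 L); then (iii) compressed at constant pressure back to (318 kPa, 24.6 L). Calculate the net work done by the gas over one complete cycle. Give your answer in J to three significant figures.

Leg (i): W = PᵢVᵢ ln(V_f/Vᵢ) = (7823) ln(41.1/24.6) = 4015 J.
Leg (ii): W = 0.
Leg (iii): W = PΔV = (318)(24.6 − 41.1) = -5247 J.
W_net = 4015 − 5247 = -1232 J.

W_net ≈ -1230 J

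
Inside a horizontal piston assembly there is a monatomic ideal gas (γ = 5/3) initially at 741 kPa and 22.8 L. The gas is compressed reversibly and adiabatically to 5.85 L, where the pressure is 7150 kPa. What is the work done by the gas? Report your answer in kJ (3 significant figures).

W ≈ -37.4 kJ

Adiabatic: W = (P₁V₁ − P₂V₂)/(γ − 1) with γ = 5/3.
P₁V₁ = 16895 J, P₂V₂ = 41828 J.
W = (16895 − 41828) / 0.6667 = -37399 J.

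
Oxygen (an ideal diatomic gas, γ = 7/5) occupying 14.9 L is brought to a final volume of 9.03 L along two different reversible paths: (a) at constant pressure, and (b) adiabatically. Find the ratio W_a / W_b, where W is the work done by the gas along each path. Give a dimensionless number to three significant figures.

Path (a) isobaric: W = P₁(V₂ − V₁) → W_a/(P₁V₁) = -0.394.
Path (b) adiabatic: W = P₁V₁(1 − (V₁/V₂)^(γ−1))/(γ−1) → W_b/(P₁V₁) = -0.5545.
W_a / W_b = -0.394 / -0.5545 = 0.7105.

W_a / W_b ≈ 0.710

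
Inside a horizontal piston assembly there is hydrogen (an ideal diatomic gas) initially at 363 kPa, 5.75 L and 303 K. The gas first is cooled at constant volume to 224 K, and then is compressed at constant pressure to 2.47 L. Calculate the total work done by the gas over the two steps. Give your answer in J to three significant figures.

W_total ≈ -880 J

Step 1 (isochoric): W = 0 (constant volume).
After step 1: P = 268.4 kPa (V unchanged).
Step 2 (isobaric): W = PΔV = (268.4 kPa)(2.47 − 5.75 L) = -880.2 J.
W_total = 0 − 880.2 = -880.2 J.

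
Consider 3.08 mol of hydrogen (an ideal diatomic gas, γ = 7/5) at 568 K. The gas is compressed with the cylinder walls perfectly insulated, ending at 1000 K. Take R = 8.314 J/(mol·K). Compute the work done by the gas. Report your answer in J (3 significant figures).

W ≈ -27700 J

Adiabatic ⇒ Q = 0, so W_by = −ΔU = nCᵥ(T₁ − T₂).
Cᵥ = 5R/2 = 20.79 J/(mol·K).
W = (3.08)(20.79)(568 − 1000) = -27656 J.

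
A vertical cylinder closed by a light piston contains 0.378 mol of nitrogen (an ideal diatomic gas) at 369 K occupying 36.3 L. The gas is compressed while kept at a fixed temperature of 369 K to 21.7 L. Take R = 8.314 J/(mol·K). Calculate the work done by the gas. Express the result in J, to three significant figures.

Isothermal: W = nRT ln(V₂/V₁).
W = (0.378)(8.314)(369) × ln(21.7/36.3)
  = 1160 × -0.5145
W_by_gas = -596.6 J.

W ≈ -597 J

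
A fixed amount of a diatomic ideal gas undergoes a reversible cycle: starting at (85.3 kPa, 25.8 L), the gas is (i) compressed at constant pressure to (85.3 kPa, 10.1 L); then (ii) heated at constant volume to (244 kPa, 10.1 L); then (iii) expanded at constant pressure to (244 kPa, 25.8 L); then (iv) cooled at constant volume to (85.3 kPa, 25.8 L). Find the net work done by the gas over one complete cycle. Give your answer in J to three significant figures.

W_net ≈ 2490 J

Constant-volume legs do no work.
W(i) = (85.3)(10.1 − 25.8) = -1339 J; W(iii) = (244)(25.8 − 10.1) = 3831 J.
W_net = -1339 + 3831 = 2492 J (the clockwise enclosed area).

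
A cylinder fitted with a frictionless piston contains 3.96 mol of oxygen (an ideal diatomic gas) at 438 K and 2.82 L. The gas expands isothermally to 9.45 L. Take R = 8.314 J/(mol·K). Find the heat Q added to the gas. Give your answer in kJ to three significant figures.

Isothermal ⇒ ΔU = 0, so Q = W = nRT ln(V₂/V₁).
Q = (3.96)(8.314)(438) ln(9.45/2.82) = 14420 × 1.209 = 17438 J.

Q ≈ 17.4 kJ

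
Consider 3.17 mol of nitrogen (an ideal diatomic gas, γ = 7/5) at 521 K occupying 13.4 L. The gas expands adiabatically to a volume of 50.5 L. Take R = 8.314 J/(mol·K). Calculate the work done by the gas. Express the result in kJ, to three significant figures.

W ≈ 14.1 kJ

Adiabatic: TV^(γ−1) = const with γ = 7/5.
T₂ = T₁ (V₁/V₂)^(γ−1) = 521 × (13.4/50.5)^0.4 = 521 × 0.5882 = 306.5 K.
W_by = nCᵥ(T₁ − T₂) = (3.17)(20.79)(521 − 306.5) = 14136 J.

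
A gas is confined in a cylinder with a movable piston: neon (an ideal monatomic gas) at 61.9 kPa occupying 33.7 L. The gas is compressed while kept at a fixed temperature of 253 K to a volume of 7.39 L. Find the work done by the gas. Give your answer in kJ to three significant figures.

W ≈ -3.17 kJ

Isothermal: W = nRT ln(V₂/V₁) = P₁V₁ ln(V₂/V₁).
P₁V₁ = (61.9 kPa)(33.7 L) = 2086 J.
W = 2086 × ln(7.39/33.7) = 2086 × -1.517
W_by_gas = -3165 J.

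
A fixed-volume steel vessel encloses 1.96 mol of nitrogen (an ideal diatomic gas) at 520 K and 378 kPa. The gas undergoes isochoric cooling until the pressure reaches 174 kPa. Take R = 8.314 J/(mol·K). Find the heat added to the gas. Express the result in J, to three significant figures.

Constant volume ⇒ W = 0, so Q = ΔU = nCᵥΔT with Cᵥ = 5R/2 = 20.79 J/(mol·K).
At constant V, T₂/T₁ = P₂/P₁ ⇒ ΔT = T₁(P₂/P₁ − 1) = 520·(174/378 − 1) = -280.6 K.
ΔU = (1.96)(20.79)(-280.6) = -11433 J.

Q ≈ -11400 J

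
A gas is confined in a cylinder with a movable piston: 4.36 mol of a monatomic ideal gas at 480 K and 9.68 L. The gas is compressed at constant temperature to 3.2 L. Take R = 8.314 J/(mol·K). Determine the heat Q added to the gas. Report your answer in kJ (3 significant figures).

Isothermal ⇒ ΔU = 0, so Q = W = nRT ln(V₂/V₁).
Q = (4.36)(8.314)(480) ln(3.2/9.68) = 17400 × -1.107 = -19260 J.

Q ≈ -19.3 kJ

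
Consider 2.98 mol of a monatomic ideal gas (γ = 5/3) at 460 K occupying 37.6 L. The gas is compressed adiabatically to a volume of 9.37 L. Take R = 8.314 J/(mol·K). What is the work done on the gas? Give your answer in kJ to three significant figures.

Adiabatic: TV^(γ−1) = const with γ = 5/3.
T₂ = T₁ (V₁/V₂)^(γ−1) = 460 × (37.6/9.37)^0.667 = 460 × 2.525 = 1162 K.
W_by = nCᵥ(T₁ − T₂) = (2.98)(12.47)(460 − 1162) = -26074 J.
Work on gas = −W_by = 26074 J.

W ≈ 26.1 kJ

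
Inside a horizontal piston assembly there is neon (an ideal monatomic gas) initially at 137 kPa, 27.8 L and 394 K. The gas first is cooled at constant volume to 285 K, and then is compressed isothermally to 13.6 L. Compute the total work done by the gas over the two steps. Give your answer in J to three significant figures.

W_total ≈ -1970 J

Step 1 (isochoric): W = 0 (constant volume).
After step 1: P = 99.1 kPa (V unchanged).
Step 2 (isothermal): W = P₁V₁ ln(V₂/V₁) = (2755) ln(13.6/27.8) = -1970 J.
W_total = 0 − 1970 = -1970 J.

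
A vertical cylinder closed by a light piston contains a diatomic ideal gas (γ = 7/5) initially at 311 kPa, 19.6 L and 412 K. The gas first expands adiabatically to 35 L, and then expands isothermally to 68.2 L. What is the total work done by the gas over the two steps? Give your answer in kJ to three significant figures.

W_total ≈ 6.38 kJ

Step 1 (adiabatic): W = (P₁V₁ − P₂V₂)/(γ−1) = (6096 − 4834)/0.4 = 3154 J.
After step 1: P = 138.1 kPa, V = 35 L, T = 326.7 K.
Step 2 (isothermal): W = P₁V₁ ln(V₂/V₁) = (4834) ln(68.2/35) = 3225 J.
W_total = 3154 + 3225 = 6379 J.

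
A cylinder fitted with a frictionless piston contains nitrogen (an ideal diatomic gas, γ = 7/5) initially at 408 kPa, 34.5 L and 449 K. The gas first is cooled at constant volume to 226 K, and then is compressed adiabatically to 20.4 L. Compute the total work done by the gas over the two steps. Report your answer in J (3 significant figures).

Step 1 (isochoric): W = 0 (constant volume).
After step 1: P = 205.4 kPa (V unchanged).
Step 2 (adiabatic): W = (P₁V₁ − P₂V₂)/(γ−1) = (7085 − 8742)/0.4 = -4143 J.
W_total = 0 − 4143 = -4143 J.

W_total ≈ -4140 J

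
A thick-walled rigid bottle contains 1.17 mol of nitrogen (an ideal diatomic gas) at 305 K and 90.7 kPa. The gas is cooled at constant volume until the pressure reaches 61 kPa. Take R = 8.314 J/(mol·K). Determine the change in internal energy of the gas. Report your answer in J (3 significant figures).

Constant volume ⇒ W = 0, so Q = ΔU = nCᵥΔT with Cᵥ = 5R/2 = 20.79 J/(mol·K).
At constant V, T₂/T₁ = P₂/P₁ ⇒ ΔT = T₁(P₂/P₁ − 1) = 305·(61/90.7 − 1) = -99.87 K.
ΔU = (1.17)(20.79)(-99.87) = -2429 J.

ΔU ≈ -2430 J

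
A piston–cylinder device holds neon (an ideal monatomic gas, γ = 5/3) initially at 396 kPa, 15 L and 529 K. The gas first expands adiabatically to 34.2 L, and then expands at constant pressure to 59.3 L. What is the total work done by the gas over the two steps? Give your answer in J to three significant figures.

Step 1 (adiabatic): W = (P₁V₁ − P₂V₂)/(γ−1) = (5940 − 3429)/0.667 = 3767 J.
After step 1: P = 100.3 kPa, V = 34.2 L, T = 305.4 K.
Step 2 (isobaric): W = PΔV = (100.3 kPa)(59.3 − 34.2 L) = 2517 J.
W_total = 3767 + 2517 = 6283 J.

W_total ≈ 6280 J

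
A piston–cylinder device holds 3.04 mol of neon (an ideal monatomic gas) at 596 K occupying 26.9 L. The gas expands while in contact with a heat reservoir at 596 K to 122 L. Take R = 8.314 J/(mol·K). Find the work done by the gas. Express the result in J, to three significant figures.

Isothermal: W = nRT ln(V₂/V₁).
W = (3.04)(8.314)(596) × ln(122/26.9)
  = 15064 × 1.512
W_by_gas = 22775 J.

W ≈ 22800 J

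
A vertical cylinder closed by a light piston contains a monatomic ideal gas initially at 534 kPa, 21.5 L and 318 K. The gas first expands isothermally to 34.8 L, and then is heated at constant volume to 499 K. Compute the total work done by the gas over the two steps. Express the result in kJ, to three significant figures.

W_total ≈ 5.53 kJ

Step 1 (isothermal): W = P₁V₁ ln(V₂/V₁) = (11481) ln(34.8/21.5) = 5529 J.
Step 2 (isochoric): W = 0 (constant volume).
W_total = 5529 + 0 = 5529 J.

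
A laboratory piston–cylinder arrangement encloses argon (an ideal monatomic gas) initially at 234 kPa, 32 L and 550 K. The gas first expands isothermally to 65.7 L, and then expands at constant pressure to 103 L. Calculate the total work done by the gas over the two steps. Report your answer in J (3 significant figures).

W_total ≈ 9640 J

Step 1 (isothermal): W = P₁V₁ ln(V₂/V₁) = (7488) ln(65.7/32) = 5387 J.
After step 1: P = 114 kPa, V = 65.7 L, T = 550 K.
Step 2 (isobaric): W = PΔV = (114 kPa)(103 − 65.7 L) = 4251 J.
W_total = 5387 + 4251 = 9638 J.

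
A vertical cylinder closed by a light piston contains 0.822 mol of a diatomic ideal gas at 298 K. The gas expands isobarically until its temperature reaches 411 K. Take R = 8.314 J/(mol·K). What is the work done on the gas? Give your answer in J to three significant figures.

W ≈ -772 J

Isobaric: W = P ΔV = nR ΔT.
W = (0.822)(8.314)(411 − 298) = 772.3 J.
Work on gas = −W_by = -772.3 J.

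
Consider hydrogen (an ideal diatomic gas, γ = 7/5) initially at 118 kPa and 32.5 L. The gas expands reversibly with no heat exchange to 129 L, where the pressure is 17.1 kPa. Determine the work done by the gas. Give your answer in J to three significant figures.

W ≈ 4070 J

Adiabatic: W = (P₁V₁ − P₂V₂)/(γ − 1) with γ = 7/5.
P₁V₁ = 3835 J, P₂V₂ = 2206 J.
W = (3835 − 2206) / 0.4 = 4073 J.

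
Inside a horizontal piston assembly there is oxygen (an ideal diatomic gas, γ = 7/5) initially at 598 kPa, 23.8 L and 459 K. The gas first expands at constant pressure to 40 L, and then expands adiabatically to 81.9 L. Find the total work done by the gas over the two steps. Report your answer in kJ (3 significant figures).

W_total ≈ 24.6 kJ

Step 1 (isobaric): W = PΔV = (598 kPa)(40 − 23.8 L) = 9688 J.
After step 1: P = 598 kPa, V = 40 L, T = 771.4 K.
Step 2 (adiabatic): W = (P₁V₁ − P₂V₂)/(γ−1) = (23920 − 17959)/0.4 = 14904 J.
W_total = 9688 + 14904 = 24591 J.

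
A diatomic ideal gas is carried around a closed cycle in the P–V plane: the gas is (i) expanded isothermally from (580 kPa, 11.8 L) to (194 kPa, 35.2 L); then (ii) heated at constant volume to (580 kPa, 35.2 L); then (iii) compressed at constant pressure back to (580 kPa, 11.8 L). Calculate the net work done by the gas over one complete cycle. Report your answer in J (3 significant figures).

Leg (i): W = PᵢVᵢ ln(V_f/Vᵢ) = (6844) ln(35.2/11.8) = 7480 J.
Leg (ii): W = 0.
Leg (iii): W = PΔV = (580)(11.8 − 35.2) = -13572 J.
W_net = 7480 − 13572 = -6092 J.

W_net ≈ -6090 J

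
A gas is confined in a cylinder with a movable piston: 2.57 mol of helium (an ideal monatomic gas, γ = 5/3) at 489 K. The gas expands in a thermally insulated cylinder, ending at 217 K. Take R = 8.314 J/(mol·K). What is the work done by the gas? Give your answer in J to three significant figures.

W ≈ 8720 J

Adiabatic ⇒ Q = 0, so W_by = −ΔU = nCᵥ(T₁ − T₂).
Cᵥ = 3R/2 = 12.47 J/(mol·K).
W = (2.57)(12.47)(489 − 217) = 8718 J.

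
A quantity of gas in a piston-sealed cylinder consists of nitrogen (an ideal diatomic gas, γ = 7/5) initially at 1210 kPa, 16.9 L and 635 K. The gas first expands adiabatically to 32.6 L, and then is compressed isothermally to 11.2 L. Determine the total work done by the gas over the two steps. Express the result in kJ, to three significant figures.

W_total ≈ -4.98 kJ

Step 1 (adiabatic): W = (P₁V₁ − P₂V₂)/(γ−1) = (20449 − 15723)/0.4 = 11815 J.
After step 1: P = 482.3 kPa, V = 32.6 L, T = 488.2 K.
Step 2 (isothermal): W = P₁V₁ ln(V₂/V₁) = (15723) ln(11.2/32.6) = -16799 J.
W_total = 11815 − 16799 = -4984 J.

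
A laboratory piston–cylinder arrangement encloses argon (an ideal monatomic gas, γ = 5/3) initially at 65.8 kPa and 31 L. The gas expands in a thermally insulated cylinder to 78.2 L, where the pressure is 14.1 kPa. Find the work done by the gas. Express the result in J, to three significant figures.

W ≈ 1410 J

Adiabatic: W = (P₁V₁ − P₂V₂)/(γ − 1) with γ = 5/3.
P₁V₁ = 2040 J, P₂V₂ = 1103 J.
W = (2040 − 1103) / 0.6667 = 1406 J.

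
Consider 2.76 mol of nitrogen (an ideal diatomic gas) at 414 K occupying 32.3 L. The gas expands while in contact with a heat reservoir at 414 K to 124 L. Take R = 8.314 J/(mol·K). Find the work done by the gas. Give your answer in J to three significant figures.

W ≈ 12800 J

Isothermal: W = nRT ln(V₂/V₁).
W = (2.76)(8.314)(414) × ln(124/32.3)
  = 9500 × 1.345
W_by_gas = 12779 J.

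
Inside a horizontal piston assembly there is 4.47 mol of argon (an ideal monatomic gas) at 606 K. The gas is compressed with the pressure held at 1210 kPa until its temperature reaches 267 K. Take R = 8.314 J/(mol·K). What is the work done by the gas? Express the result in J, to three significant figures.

W ≈ -12600 J

Isobaric: W = P ΔV = nR ΔT.
W = (4.47)(8.314)(267 − 606) = -12598 J.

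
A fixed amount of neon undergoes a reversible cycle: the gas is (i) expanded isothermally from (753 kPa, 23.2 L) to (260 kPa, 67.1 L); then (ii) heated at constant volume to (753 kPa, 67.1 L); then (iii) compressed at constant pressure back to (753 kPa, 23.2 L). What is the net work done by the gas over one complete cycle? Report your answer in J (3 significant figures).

W_net ≈ -14500 J

Leg (i): W = PᵢVᵢ ln(V_f/Vᵢ) = (17470) ln(67.1/23.2) = 18553 J.
Leg (ii): W = 0.
Leg (iii): W = PΔV = (753)(23.2 − 67.1) = -33057 J.
W_net = 18553 − 33057 = -14503 J.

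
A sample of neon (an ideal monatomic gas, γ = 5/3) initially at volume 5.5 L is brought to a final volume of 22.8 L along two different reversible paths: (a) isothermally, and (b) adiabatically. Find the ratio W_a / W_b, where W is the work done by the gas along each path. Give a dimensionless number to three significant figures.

Path (a) isothermal: W = P₁V₁ ln(V₂/V₁) → W_a/(P₁V₁) = 1.422.
Path (b) adiabatic: W = P₁V₁(1 − (V₁/V₂)^(γ−1))/(γ−1) → W_b/(P₁V₁) = 0.9187.
W_a / W_b = 1.422 / 0.9187 = 1.548.

W_a / W_b ≈ 1.55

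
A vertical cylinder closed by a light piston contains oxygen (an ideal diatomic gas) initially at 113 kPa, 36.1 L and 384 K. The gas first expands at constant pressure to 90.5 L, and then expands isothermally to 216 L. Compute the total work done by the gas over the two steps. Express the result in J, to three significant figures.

W_total ≈ 15000 J

Step 1 (isobaric): W = PΔV = (113 kPa)(90.5 − 36.1 L) = 6147 J.
After step 1: P = 113 kPa, V = 90.5 L, T = 962.7 K.
Step 2 (isothermal): W = P₁V₁ ln(V₂/V₁) = (10226) ln(216/90.5) = 8896 J.
W_total = 6147 + 8896 = 15044 J.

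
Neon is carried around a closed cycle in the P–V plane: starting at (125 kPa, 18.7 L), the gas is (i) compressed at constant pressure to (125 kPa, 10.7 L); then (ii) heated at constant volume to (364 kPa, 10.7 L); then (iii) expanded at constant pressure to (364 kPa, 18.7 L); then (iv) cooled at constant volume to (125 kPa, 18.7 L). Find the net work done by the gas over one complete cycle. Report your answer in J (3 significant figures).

W_net ≈ 1910 J

Constant-volume legs do no work.
W(i) = (125)(10.7 − 18.7) = -1000 J; W(iii) = (364)(18.7 − 10.7) = 2912 J.
W_net = -1000 + 2912 = 1912 J (the clockwise enclosed area).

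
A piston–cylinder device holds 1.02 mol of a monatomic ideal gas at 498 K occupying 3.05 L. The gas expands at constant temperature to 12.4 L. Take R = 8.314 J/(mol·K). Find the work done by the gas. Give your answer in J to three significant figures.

W ≈ 5920 J

Isothermal: W = nRT ln(V₂/V₁).
W = (1.02)(8.314)(498) × ln(12.4/3.05)
  = 4223 × 1.403
W_by_gas = 5923 J.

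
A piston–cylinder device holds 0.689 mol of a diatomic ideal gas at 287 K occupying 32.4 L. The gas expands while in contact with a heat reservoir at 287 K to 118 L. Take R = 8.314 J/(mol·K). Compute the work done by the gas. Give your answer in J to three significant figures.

Isothermal: W = nRT ln(V₂/V₁).
W = (0.689)(8.314)(287) × ln(118/32.4)
  = 1644 × 1.293
W_by_gas = 2125 J.

W ≈ 2120 J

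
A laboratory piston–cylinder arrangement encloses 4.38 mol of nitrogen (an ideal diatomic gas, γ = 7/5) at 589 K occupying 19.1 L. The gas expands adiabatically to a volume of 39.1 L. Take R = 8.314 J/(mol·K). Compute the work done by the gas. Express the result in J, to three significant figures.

W ≈ 13400 J

Adiabatic: TV^(γ−1) = const with γ = 7/5.
T₂ = T₁ (V₁/V₂)^(γ−1) = 589 × (19.1/39.1)^0.4 = 589 × 0.7508 = 442.2 K.
W_by = nCᵥ(T₁ − T₂) = (4.38)(20.79)(589 − 442.2) = 13361 J.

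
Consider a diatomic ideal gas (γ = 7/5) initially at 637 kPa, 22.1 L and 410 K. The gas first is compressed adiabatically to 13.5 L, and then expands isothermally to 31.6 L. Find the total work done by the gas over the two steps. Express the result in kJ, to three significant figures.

Step 1 (adiabatic): W = (P₁V₁ − P₂V₂)/(γ−1) = (14078 − 17146)/0.4 = -7670 J.
After step 1: P = 1270 kPa, V = 13.5 L, T = 499.4 K.
Step 2 (isothermal): W = P₁V₁ ln(V₂/V₁) = (17146) ln(31.6/13.5) = 14582 J.
W_total = -7670 + 14582 = 6912 J.

W_total ≈ 6.91 kJ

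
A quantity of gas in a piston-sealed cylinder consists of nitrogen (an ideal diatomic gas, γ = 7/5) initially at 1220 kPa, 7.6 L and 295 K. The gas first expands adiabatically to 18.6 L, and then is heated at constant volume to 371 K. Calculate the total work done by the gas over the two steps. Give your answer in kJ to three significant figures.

Step 1 (adiabatic): W = (P₁V₁ − P₂V₂)/(γ−1) = (9272 − 6482)/0.4 = 6976 J.
Step 2 (isochoric): W = 0 (constant volume).
W_total = 6976 + 0 = 6976 J.

W_total ≈ 6.98 kJ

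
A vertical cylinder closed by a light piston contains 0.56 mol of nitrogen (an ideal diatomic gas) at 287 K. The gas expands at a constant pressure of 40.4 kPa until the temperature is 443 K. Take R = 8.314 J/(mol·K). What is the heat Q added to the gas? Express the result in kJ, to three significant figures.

Q ≈ 2.54 kJ

Isobaric: W = nRΔT = (0.56)(8.314)(156) = 726.3 J.
ΔU = nCᵥΔT with Cᵥ = 5R/2: ΔU = (0.56)(20.79)(156) = 1816 J.
Q = ΔU + W = 1816 + 726.3 = 2542 J.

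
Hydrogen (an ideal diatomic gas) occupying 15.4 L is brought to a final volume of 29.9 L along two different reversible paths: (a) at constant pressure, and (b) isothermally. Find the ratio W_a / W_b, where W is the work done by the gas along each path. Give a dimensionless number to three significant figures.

Path (a) isobaric: W = P₁(V₂ − V₁) → W_a/(P₁V₁) = 0.9416.
Path (b) isothermal: W = P₁V₁ ln(V₂/V₁) → W_b/(P₁V₁) = 0.6635.
W_a / W_b = 0.9416 / 0.6635 = 1.419.

W_a / W_b ≈ 1.42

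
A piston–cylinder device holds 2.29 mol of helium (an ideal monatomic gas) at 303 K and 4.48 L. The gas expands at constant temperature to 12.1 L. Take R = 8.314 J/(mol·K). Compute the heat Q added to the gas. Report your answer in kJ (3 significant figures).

Isothermal ⇒ ΔU = 0, so Q = W = nRT ln(V₂/V₁).
Q = (2.29)(8.314)(303) ln(12.1/4.48) = 5769 × 0.9936 = 5732 J.

Q ≈ 5.73 kJ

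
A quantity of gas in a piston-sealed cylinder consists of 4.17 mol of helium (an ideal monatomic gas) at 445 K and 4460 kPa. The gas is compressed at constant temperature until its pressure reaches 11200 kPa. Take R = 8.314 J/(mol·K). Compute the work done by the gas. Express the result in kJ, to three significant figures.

W ≈ -14.2 kJ

Isothermal process: W = nRT ln(V₂/V₁) = nRT ln(P₁/P₂).
W = (4.17)(8.314)(445) × ln(4460/11200)
  = 15428 × ln(0.3982) = 15428 × -0.9208
W_by_gas = -14205 J.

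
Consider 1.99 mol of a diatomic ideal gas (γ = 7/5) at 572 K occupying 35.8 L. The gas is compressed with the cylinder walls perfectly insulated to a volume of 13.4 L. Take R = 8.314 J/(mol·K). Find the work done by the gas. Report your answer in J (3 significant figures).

Adiabatic: TV^(γ−1) = const with γ = 7/5.
T₂ = T₁ (V₁/V₂)^(γ−1) = 572 × (35.8/13.4)^0.4 = 572 × 1.482 = 847.4 K.
W_by = nCᵥ(T₁ − T₂) = (1.99)(20.79)(572 − 847.4) = -11393 J.

W ≈ -11400 J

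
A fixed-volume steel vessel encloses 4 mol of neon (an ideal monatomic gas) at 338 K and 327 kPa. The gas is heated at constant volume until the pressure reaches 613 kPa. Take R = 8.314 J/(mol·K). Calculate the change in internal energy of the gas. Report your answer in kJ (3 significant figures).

ΔU ≈ 14.7 kJ

Constant volume ⇒ W = 0, so Q = ΔU = nCᵥΔT with Cᵥ = 3R/2 = 12.47 J/(mol·K).
At constant V, T₂/T₁ = P₂/P₁ ⇒ ΔT = T₁(P₂/P₁ − 1) = 338·(613/327 − 1) = 295.6 K.
ΔU = (4)(12.47)(295.6) = 14747 J.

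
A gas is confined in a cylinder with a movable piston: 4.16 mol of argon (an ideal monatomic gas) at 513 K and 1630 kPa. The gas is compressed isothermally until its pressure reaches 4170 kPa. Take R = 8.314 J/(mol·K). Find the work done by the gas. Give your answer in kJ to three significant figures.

Isothermal process: W = nRT ln(V₂/V₁) = nRT ln(P₁/P₂).
W = (4.16)(8.314)(513) × ln(1630/4170)
  = 17743 × ln(0.3909) = 17743 × -0.9393
W_by_gas = -16666 J.

W ≈ -16.7 kJ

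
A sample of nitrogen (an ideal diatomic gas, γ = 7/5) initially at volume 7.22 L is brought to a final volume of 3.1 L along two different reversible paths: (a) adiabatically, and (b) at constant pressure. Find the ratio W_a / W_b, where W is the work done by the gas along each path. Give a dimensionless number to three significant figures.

W_a / W_b ≈ 1.76

Path (a) adiabatic: W = P₁V₁(1 − (V₁/V₂)^(γ−1))/(γ−1) → W_a/(P₁V₁) = -1.006.
Path (b) isobaric: W = P₁(V₂ − V₁) → W_b/(P₁V₁) = -0.5706.
W_a / W_b = -1.006 / -0.5706 = 1.763.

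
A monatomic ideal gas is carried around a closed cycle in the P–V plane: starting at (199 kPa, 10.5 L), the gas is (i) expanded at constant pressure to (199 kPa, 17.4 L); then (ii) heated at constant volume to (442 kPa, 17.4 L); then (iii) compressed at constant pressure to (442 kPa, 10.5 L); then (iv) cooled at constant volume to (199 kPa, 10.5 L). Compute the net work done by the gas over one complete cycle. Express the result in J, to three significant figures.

W_net ≈ -1680 J

Constant-volume legs do no work.
W(i) = (199)(17.4 − 10.5) = 1373 J; W(iii) = (442)(10.5 − 17.4) = -3050 J.
W_net = 1373 − 3050 = -1677 J (the counter-clockwise enclosed area).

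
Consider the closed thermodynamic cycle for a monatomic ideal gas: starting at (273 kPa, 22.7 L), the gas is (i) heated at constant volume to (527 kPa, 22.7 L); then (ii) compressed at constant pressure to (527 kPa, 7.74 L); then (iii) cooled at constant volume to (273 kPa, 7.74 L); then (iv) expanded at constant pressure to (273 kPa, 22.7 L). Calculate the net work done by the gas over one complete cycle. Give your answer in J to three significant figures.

W_net ≈ -3800 J

Constant-volume legs do no work.
W(ii) = (527)(7.74 − 22.7) = -7884 J; W(iv) = (273)(22.7 − 7.74) = 4084 J.
W_net = -7884 + 4084 = -3800 J (the counter-clockwise enclosed area).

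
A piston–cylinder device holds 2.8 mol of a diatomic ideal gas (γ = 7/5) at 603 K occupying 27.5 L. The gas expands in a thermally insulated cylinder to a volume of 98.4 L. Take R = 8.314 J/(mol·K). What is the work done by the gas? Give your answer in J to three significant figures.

Adiabatic: TV^(γ−1) = const with γ = 7/5.
T₂ = T₁ (V₁/V₂)^(γ−1) = 603 × (27.5/98.4)^0.4 = 603 × 0.6005 = 362.1 K.
W_by = nCᵥ(T₁ − T₂) = (2.8)(20.79)(603 − 362.1) = 14019 J.

W ≈ 14000 J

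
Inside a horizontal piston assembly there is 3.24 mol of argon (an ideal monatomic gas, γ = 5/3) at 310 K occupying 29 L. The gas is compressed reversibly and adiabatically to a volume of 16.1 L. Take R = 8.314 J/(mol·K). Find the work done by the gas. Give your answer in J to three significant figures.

Adiabatic: TV^(γ−1) = const with γ = 5/3.
T₂ = T₁ (V₁/V₂)^(γ−1) = 310 × (29/16.1)^0.667 = 310 × 1.48 = 458.9 K.
W_by = nCᵥ(T₁ − T₂) = (3.24)(12.47)(310 − 458.9) = -6018 J.

W ≈ -6020 J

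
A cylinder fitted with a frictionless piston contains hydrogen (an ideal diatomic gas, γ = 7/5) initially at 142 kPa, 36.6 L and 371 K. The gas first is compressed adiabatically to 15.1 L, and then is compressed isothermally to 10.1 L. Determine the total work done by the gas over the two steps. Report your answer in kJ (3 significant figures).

W_total ≈ -8.50 kJ

Step 1 (adiabatic): W = (P₁V₁ − P₂V₂)/(γ−1) = (5197 − 7406)/0.4 = -5521 J.
After step 1: P = 490.4 kPa, V = 15.1 L, T = 528.7 K.
Step 2 (isothermal): W = P₁V₁ ln(V₂/V₁) = (7406) ln(10.1/15.1) = -2978 J.
W_total = -5521 − 2978 = -8500 J.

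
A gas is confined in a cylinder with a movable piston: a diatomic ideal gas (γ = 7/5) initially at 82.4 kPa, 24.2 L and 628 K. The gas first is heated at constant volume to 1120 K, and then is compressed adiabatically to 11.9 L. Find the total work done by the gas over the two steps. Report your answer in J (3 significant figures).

W_total ≈ -2920 J

Step 1 (isochoric): W = 0 (constant volume).
After step 1: P = 147 kPa (V unchanged).
Step 2 (adiabatic): W = (P₁V₁ − P₂V₂)/(γ−1) = (3556 − 4724)/0.4 = -2919 J.
W_total = 0 − 2919 = -2919 J.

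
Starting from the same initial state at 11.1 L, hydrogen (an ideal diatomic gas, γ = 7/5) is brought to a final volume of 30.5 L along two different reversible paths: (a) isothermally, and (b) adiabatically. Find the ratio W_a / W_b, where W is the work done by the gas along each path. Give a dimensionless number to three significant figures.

Path (a) isothermal: W = P₁V₁ ln(V₂/V₁) → W_a/(P₁V₁) = 1.011.
Path (b) adiabatic: W = P₁V₁(1 − (V₁/V₂)^(γ−1))/(γ−1) → W_b/(P₁V₁) = 0.8314.
W_a / W_b = 1.011 / 0.8314 = 1.216.

W_a / W_b ≈ 1.22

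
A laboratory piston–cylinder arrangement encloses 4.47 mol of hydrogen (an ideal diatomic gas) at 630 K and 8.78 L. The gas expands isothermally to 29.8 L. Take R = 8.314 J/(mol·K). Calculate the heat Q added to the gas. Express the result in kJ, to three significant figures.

Isothermal ⇒ ΔU = 0, so Q = W = nRT ln(V₂/V₁).
Q = (4.47)(8.314)(630) ln(29.8/8.78) = 23413 × 1.222 = 28612 J.

Q ≈ 28.6 kJ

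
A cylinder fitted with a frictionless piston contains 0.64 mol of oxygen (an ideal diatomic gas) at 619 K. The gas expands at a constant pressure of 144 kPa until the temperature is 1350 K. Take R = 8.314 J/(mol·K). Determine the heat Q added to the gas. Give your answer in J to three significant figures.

Q ≈ 13600 J

Isobaric: W = nRΔT = (0.64)(8.314)(731) = 3890 J.
ΔU = nCᵥΔT with Cᵥ = 5R/2: ΔU = (0.64)(20.79)(731) = 9724 J.
Q = ΔU + W = 9724 + 3890 = 13614 J.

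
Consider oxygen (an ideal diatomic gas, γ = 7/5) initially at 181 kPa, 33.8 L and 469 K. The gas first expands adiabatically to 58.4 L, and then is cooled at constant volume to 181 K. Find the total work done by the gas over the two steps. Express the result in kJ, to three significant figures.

Step 1 (adiabatic): W = (P₁V₁ − P₂V₂)/(γ−1) = (6118 − 4916)/0.4 = 3005 J.
Step 2 (isochoric): W = 0 (constant volume).
W_total = 3005 + 0 = 3005 J.

W_total ≈ 3.00 kJ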